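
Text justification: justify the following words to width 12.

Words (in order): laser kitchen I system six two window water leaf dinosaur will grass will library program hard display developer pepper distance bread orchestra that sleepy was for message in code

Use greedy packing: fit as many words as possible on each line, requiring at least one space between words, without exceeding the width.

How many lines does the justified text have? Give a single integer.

Line 1: ['laser'] (min_width=5, slack=7)
Line 2: ['kitchen', 'I'] (min_width=9, slack=3)
Line 3: ['system', 'six'] (min_width=10, slack=2)
Line 4: ['two', 'window'] (min_width=10, slack=2)
Line 5: ['water', 'leaf'] (min_width=10, slack=2)
Line 6: ['dinosaur'] (min_width=8, slack=4)
Line 7: ['will', 'grass'] (min_width=10, slack=2)
Line 8: ['will', 'library'] (min_width=12, slack=0)
Line 9: ['program', 'hard'] (min_width=12, slack=0)
Line 10: ['display'] (min_width=7, slack=5)
Line 11: ['developer'] (min_width=9, slack=3)
Line 12: ['pepper'] (min_width=6, slack=6)
Line 13: ['distance'] (min_width=8, slack=4)
Line 14: ['bread'] (min_width=5, slack=7)
Line 15: ['orchestra'] (min_width=9, slack=3)
Line 16: ['that', 'sleepy'] (min_width=11, slack=1)
Line 17: ['was', 'for'] (min_width=7, slack=5)
Line 18: ['message', 'in'] (min_width=10, slack=2)
Line 19: ['code'] (min_width=4, slack=8)
Total lines: 19

Answer: 19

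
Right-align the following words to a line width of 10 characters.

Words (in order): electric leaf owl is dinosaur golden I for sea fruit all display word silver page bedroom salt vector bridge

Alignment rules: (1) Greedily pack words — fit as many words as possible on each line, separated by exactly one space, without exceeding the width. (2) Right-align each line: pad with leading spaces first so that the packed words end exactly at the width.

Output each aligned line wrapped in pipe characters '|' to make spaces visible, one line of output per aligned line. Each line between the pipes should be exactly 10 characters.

Line 1: ['electric'] (min_width=8, slack=2)
Line 2: ['leaf', 'owl'] (min_width=8, slack=2)
Line 3: ['is'] (min_width=2, slack=8)
Line 4: ['dinosaur'] (min_width=8, slack=2)
Line 5: ['golden', 'I'] (min_width=8, slack=2)
Line 6: ['for', 'sea'] (min_width=7, slack=3)
Line 7: ['fruit', 'all'] (min_width=9, slack=1)
Line 8: ['display'] (min_width=7, slack=3)
Line 9: ['word'] (min_width=4, slack=6)
Line 10: ['silver'] (min_width=6, slack=4)
Line 11: ['page'] (min_width=4, slack=6)
Line 12: ['bedroom'] (min_width=7, slack=3)
Line 13: ['salt'] (min_width=4, slack=6)
Line 14: ['vector'] (min_width=6, slack=4)
Line 15: ['bridge'] (min_width=6, slack=4)

Answer: |  electric|
|  leaf owl|
|        is|
|  dinosaur|
|  golden I|
|   for sea|
| fruit all|
|   display|
|      word|
|    silver|
|      page|
|   bedroom|
|      salt|
|    vector|
|    bridge|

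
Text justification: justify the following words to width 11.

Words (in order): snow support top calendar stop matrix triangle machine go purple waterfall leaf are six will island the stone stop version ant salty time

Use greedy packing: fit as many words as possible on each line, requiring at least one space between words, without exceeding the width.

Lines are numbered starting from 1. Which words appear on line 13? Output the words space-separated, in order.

Line 1: ['snow'] (min_width=4, slack=7)
Line 2: ['support', 'top'] (min_width=11, slack=0)
Line 3: ['calendar'] (min_width=8, slack=3)
Line 4: ['stop', 'matrix'] (min_width=11, slack=0)
Line 5: ['triangle'] (min_width=8, slack=3)
Line 6: ['machine', 'go'] (min_width=10, slack=1)
Line 7: ['purple'] (min_width=6, slack=5)
Line 8: ['waterfall'] (min_width=9, slack=2)
Line 9: ['leaf', 'are'] (min_width=8, slack=3)
Line 10: ['six', 'will'] (min_width=8, slack=3)
Line 11: ['island', 'the'] (min_width=10, slack=1)
Line 12: ['stone', 'stop'] (min_width=10, slack=1)
Line 13: ['version', 'ant'] (min_width=11, slack=0)
Line 14: ['salty', 'time'] (min_width=10, slack=1)

Answer: version ant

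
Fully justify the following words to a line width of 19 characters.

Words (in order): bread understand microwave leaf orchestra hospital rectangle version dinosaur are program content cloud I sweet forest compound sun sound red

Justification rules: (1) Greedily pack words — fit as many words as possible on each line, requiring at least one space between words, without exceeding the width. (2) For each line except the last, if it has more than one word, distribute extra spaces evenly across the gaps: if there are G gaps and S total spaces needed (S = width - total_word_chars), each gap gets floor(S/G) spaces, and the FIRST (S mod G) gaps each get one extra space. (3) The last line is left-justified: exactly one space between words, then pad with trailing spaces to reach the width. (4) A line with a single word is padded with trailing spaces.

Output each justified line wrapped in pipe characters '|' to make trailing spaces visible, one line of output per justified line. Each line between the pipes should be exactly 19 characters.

Line 1: ['bread', 'understand'] (min_width=16, slack=3)
Line 2: ['microwave', 'leaf'] (min_width=14, slack=5)
Line 3: ['orchestra', 'hospital'] (min_width=18, slack=1)
Line 4: ['rectangle', 'version'] (min_width=17, slack=2)
Line 5: ['dinosaur', 'are'] (min_width=12, slack=7)
Line 6: ['program', 'content'] (min_width=15, slack=4)
Line 7: ['cloud', 'I', 'sweet'] (min_width=13, slack=6)
Line 8: ['forest', 'compound', 'sun'] (min_width=19, slack=0)
Line 9: ['sound', 'red'] (min_width=9, slack=10)

Answer: |bread    understand|
|microwave      leaf|
|orchestra  hospital|
|rectangle   version|
|dinosaur        are|
|program     content|
|cloud    I    sweet|
|forest compound sun|
|sound red          |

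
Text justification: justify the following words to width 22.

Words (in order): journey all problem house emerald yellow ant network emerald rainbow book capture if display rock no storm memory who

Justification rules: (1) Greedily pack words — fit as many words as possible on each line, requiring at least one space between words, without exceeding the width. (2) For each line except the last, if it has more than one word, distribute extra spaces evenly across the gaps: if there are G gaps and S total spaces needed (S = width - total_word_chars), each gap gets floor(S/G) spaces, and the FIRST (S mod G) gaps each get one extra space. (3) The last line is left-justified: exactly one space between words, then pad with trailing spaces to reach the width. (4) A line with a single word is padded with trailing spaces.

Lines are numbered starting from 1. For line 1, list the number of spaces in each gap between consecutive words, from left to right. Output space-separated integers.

Answer: 3 2

Derivation:
Line 1: ['journey', 'all', 'problem'] (min_width=19, slack=3)
Line 2: ['house', 'emerald', 'yellow'] (min_width=20, slack=2)
Line 3: ['ant', 'network', 'emerald'] (min_width=19, slack=3)
Line 4: ['rainbow', 'book', 'capture'] (min_width=20, slack=2)
Line 5: ['if', 'display', 'rock', 'no'] (min_width=18, slack=4)
Line 6: ['storm', 'memory', 'who'] (min_width=16, slack=6)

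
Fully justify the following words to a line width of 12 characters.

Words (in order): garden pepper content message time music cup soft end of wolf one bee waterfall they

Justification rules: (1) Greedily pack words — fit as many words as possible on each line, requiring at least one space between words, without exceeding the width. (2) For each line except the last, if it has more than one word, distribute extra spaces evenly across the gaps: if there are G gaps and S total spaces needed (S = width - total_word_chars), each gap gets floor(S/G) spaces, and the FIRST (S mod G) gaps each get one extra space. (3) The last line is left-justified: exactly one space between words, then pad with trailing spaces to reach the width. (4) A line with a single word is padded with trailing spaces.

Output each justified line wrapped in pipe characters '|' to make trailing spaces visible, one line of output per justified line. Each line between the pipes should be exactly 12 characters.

Answer: |garden      |
|pepper      |
|content     |
|message time|
|music    cup|
|soft  end of|
|wolf one bee|
|waterfall   |
|they        |

Derivation:
Line 1: ['garden'] (min_width=6, slack=6)
Line 2: ['pepper'] (min_width=6, slack=6)
Line 3: ['content'] (min_width=7, slack=5)
Line 4: ['message', 'time'] (min_width=12, slack=0)
Line 5: ['music', 'cup'] (min_width=9, slack=3)
Line 6: ['soft', 'end', 'of'] (min_width=11, slack=1)
Line 7: ['wolf', 'one', 'bee'] (min_width=12, slack=0)
Line 8: ['waterfall'] (min_width=9, slack=3)
Line 9: ['they'] (min_width=4, slack=8)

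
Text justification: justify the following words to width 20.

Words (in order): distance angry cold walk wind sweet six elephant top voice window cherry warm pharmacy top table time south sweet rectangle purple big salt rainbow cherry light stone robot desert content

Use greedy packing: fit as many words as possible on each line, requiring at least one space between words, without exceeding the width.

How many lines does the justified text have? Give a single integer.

Answer: 10

Derivation:
Line 1: ['distance', 'angry', 'cold'] (min_width=19, slack=1)
Line 2: ['walk', 'wind', 'sweet', 'six'] (min_width=19, slack=1)
Line 3: ['elephant', 'top', 'voice'] (min_width=18, slack=2)
Line 4: ['window', 'cherry', 'warm'] (min_width=18, slack=2)
Line 5: ['pharmacy', 'top', 'table'] (min_width=18, slack=2)
Line 6: ['time', 'south', 'sweet'] (min_width=16, slack=4)
Line 7: ['rectangle', 'purple', 'big'] (min_width=20, slack=0)
Line 8: ['salt', 'rainbow', 'cherry'] (min_width=19, slack=1)
Line 9: ['light', 'stone', 'robot'] (min_width=17, slack=3)
Line 10: ['desert', 'content'] (min_width=14, slack=6)
Total lines: 10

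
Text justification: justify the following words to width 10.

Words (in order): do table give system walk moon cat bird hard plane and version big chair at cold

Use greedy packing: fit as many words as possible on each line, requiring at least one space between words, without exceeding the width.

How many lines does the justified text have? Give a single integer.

Answer: 10

Derivation:
Line 1: ['do', 'table'] (min_width=8, slack=2)
Line 2: ['give'] (min_width=4, slack=6)
Line 3: ['system'] (min_width=6, slack=4)
Line 4: ['walk', 'moon'] (min_width=9, slack=1)
Line 5: ['cat', 'bird'] (min_width=8, slack=2)
Line 6: ['hard', 'plane'] (min_width=10, slack=0)
Line 7: ['and'] (min_width=3, slack=7)
Line 8: ['version'] (min_width=7, slack=3)
Line 9: ['big', 'chair'] (min_width=9, slack=1)
Line 10: ['at', 'cold'] (min_width=7, slack=3)
Total lines: 10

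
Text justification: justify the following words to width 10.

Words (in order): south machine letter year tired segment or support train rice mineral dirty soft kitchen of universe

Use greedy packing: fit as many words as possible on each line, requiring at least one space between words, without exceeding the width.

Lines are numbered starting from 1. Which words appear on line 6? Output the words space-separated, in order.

Line 1: ['south'] (min_width=5, slack=5)
Line 2: ['machine'] (min_width=7, slack=3)
Line 3: ['letter'] (min_width=6, slack=4)
Line 4: ['year', 'tired'] (min_width=10, slack=0)
Line 5: ['segment', 'or'] (min_width=10, slack=0)
Line 6: ['support'] (min_width=7, slack=3)
Line 7: ['train', 'rice'] (min_width=10, slack=0)
Line 8: ['mineral'] (min_width=7, slack=3)
Line 9: ['dirty', 'soft'] (min_width=10, slack=0)
Line 10: ['kitchen', 'of'] (min_width=10, slack=0)
Line 11: ['universe'] (min_width=8, slack=2)

Answer: support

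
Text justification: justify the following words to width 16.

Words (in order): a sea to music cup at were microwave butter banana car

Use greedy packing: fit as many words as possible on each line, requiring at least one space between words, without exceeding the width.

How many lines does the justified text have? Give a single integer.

Answer: 4

Derivation:
Line 1: ['a', 'sea', 'to', 'music'] (min_width=14, slack=2)
Line 2: ['cup', 'at', 'were'] (min_width=11, slack=5)
Line 3: ['microwave', 'butter'] (min_width=16, slack=0)
Line 4: ['banana', 'car'] (min_width=10, slack=6)
Total lines: 4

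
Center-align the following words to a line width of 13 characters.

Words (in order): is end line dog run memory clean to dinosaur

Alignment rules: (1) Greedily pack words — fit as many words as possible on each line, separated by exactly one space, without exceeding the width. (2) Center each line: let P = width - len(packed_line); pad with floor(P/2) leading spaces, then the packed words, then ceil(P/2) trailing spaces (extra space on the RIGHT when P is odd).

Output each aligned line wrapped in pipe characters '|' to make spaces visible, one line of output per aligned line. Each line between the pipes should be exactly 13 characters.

Answer: | is end line |
|   dog run   |
|memory clean |
| to dinosaur |

Derivation:
Line 1: ['is', 'end', 'line'] (min_width=11, slack=2)
Line 2: ['dog', 'run'] (min_width=7, slack=6)
Line 3: ['memory', 'clean'] (min_width=12, slack=1)
Line 4: ['to', 'dinosaur'] (min_width=11, slack=2)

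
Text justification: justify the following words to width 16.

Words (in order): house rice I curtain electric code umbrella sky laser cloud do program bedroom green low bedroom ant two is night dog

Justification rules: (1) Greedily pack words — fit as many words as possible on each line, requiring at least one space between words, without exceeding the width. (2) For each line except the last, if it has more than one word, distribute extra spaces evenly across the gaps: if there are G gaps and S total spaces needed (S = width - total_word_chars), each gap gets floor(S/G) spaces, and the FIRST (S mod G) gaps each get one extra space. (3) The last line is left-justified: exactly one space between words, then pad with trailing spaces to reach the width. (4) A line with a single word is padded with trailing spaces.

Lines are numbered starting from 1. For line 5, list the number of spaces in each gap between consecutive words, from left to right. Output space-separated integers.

Answer: 7

Derivation:
Line 1: ['house', 'rice', 'I'] (min_width=12, slack=4)
Line 2: ['curtain', 'electric'] (min_width=16, slack=0)
Line 3: ['code', 'umbrella'] (min_width=13, slack=3)
Line 4: ['sky', 'laser', 'cloud'] (min_width=15, slack=1)
Line 5: ['do', 'program'] (min_width=10, slack=6)
Line 6: ['bedroom', 'green'] (min_width=13, slack=3)
Line 7: ['low', 'bedroom', 'ant'] (min_width=15, slack=1)
Line 8: ['two', 'is', 'night', 'dog'] (min_width=16, slack=0)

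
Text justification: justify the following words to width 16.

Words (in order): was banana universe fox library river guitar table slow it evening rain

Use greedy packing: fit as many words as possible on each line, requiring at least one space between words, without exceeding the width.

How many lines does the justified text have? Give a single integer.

Answer: 6

Derivation:
Line 1: ['was', 'banana'] (min_width=10, slack=6)
Line 2: ['universe', 'fox'] (min_width=12, slack=4)
Line 3: ['library', 'river'] (min_width=13, slack=3)
Line 4: ['guitar', 'table'] (min_width=12, slack=4)
Line 5: ['slow', 'it', 'evening'] (min_width=15, slack=1)
Line 6: ['rain'] (min_width=4, slack=12)
Total lines: 6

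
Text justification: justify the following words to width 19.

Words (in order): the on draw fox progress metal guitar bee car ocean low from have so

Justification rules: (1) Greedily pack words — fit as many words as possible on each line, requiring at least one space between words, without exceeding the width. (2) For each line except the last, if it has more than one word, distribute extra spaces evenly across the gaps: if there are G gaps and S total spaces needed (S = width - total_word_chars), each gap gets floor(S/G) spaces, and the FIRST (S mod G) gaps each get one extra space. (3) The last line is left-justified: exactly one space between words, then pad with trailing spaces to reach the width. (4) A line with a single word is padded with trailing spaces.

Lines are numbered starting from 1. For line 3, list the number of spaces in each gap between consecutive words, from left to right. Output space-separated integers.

Answer: 4 3

Derivation:
Line 1: ['the', 'on', 'draw', 'fox'] (min_width=15, slack=4)
Line 2: ['progress', 'metal'] (min_width=14, slack=5)
Line 3: ['guitar', 'bee', 'car'] (min_width=14, slack=5)
Line 4: ['ocean', 'low', 'from', 'have'] (min_width=19, slack=0)
Line 5: ['so'] (min_width=2, slack=17)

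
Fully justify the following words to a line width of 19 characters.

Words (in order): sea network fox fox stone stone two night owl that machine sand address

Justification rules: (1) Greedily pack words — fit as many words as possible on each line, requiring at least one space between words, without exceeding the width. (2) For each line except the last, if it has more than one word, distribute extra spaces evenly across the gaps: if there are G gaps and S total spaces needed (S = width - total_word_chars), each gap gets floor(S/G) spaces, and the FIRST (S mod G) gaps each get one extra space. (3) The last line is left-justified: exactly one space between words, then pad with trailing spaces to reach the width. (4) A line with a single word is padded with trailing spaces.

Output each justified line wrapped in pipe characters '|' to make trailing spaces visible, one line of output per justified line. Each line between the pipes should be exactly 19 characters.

Answer: |sea network fox fox|
|stone   stone   two|
|night    owl   that|
|machine        sand|
|address            |

Derivation:
Line 1: ['sea', 'network', 'fox', 'fox'] (min_width=19, slack=0)
Line 2: ['stone', 'stone', 'two'] (min_width=15, slack=4)
Line 3: ['night', 'owl', 'that'] (min_width=14, slack=5)
Line 4: ['machine', 'sand'] (min_width=12, slack=7)
Line 5: ['address'] (min_width=7, slack=12)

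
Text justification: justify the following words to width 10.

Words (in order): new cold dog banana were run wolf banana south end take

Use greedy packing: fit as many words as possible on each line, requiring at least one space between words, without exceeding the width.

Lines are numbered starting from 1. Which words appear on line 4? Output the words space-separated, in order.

Line 1: ['new', 'cold'] (min_width=8, slack=2)
Line 2: ['dog', 'banana'] (min_width=10, slack=0)
Line 3: ['were', 'run'] (min_width=8, slack=2)
Line 4: ['wolf'] (min_width=4, slack=6)
Line 5: ['banana'] (min_width=6, slack=4)
Line 6: ['south', 'end'] (min_width=9, slack=1)
Line 7: ['take'] (min_width=4, slack=6)

Answer: wolf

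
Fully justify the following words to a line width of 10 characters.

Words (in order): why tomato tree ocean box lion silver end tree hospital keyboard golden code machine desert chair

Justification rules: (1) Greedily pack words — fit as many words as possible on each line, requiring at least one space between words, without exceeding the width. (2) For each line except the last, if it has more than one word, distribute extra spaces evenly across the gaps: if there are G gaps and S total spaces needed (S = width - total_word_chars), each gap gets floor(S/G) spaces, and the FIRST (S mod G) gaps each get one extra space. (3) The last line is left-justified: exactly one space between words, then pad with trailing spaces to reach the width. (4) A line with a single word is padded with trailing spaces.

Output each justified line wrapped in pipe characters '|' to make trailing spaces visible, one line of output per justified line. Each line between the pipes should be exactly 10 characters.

Line 1: ['why', 'tomato'] (min_width=10, slack=0)
Line 2: ['tree', 'ocean'] (min_width=10, slack=0)
Line 3: ['box', 'lion'] (min_width=8, slack=2)
Line 4: ['silver', 'end'] (min_width=10, slack=0)
Line 5: ['tree'] (min_width=4, slack=6)
Line 6: ['hospital'] (min_width=8, slack=2)
Line 7: ['keyboard'] (min_width=8, slack=2)
Line 8: ['golden'] (min_width=6, slack=4)
Line 9: ['code'] (min_width=4, slack=6)
Line 10: ['machine'] (min_width=7, slack=3)
Line 11: ['desert'] (min_width=6, slack=4)
Line 12: ['chair'] (min_width=5, slack=5)

Answer: |why tomato|
|tree ocean|
|box   lion|
|silver end|
|tree      |
|hospital  |
|keyboard  |
|golden    |
|code      |
|machine   |
|desert    |
|chair     |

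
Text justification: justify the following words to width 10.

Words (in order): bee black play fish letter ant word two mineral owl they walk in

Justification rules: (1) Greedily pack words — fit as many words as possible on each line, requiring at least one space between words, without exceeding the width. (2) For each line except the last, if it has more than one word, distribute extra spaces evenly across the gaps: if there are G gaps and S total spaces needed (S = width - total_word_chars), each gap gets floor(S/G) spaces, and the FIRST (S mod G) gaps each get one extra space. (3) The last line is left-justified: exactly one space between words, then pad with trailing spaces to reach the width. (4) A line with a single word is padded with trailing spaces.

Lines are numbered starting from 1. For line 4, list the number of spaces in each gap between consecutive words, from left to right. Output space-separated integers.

Line 1: ['bee', 'black'] (min_width=9, slack=1)
Line 2: ['play', 'fish'] (min_width=9, slack=1)
Line 3: ['letter', 'ant'] (min_width=10, slack=0)
Line 4: ['word', 'two'] (min_width=8, slack=2)
Line 5: ['mineral'] (min_width=7, slack=3)
Line 6: ['owl', 'they'] (min_width=8, slack=2)
Line 7: ['walk', 'in'] (min_width=7, slack=3)

Answer: 3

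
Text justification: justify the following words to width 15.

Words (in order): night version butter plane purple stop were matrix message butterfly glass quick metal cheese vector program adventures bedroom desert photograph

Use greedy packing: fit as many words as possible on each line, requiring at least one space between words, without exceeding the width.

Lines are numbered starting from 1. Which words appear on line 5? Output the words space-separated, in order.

Line 1: ['night', 'version'] (min_width=13, slack=2)
Line 2: ['butter', 'plane'] (min_width=12, slack=3)
Line 3: ['purple', 'stop'] (min_width=11, slack=4)
Line 4: ['were', 'matrix'] (min_width=11, slack=4)
Line 5: ['message'] (min_width=7, slack=8)
Line 6: ['butterfly', 'glass'] (min_width=15, slack=0)
Line 7: ['quick', 'metal'] (min_width=11, slack=4)
Line 8: ['cheese', 'vector'] (min_width=13, slack=2)
Line 9: ['program'] (min_width=7, slack=8)
Line 10: ['adventures'] (min_width=10, slack=5)
Line 11: ['bedroom', 'desert'] (min_width=14, slack=1)
Line 12: ['photograph'] (min_width=10, slack=5)

Answer: message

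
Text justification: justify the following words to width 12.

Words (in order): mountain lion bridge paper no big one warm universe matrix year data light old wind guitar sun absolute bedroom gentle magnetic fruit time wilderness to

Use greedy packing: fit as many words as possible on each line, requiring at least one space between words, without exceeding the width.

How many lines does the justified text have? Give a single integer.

Answer: 16

Derivation:
Line 1: ['mountain'] (min_width=8, slack=4)
Line 2: ['lion', 'bridge'] (min_width=11, slack=1)
Line 3: ['paper', 'no', 'big'] (min_width=12, slack=0)
Line 4: ['one', 'warm'] (min_width=8, slack=4)
Line 5: ['universe'] (min_width=8, slack=4)
Line 6: ['matrix', 'year'] (min_width=11, slack=1)
Line 7: ['data', 'light'] (min_width=10, slack=2)
Line 8: ['old', 'wind'] (min_width=8, slack=4)
Line 9: ['guitar', 'sun'] (min_width=10, slack=2)
Line 10: ['absolute'] (min_width=8, slack=4)
Line 11: ['bedroom'] (min_width=7, slack=5)
Line 12: ['gentle'] (min_width=6, slack=6)
Line 13: ['magnetic'] (min_width=8, slack=4)
Line 14: ['fruit', 'time'] (min_width=10, slack=2)
Line 15: ['wilderness'] (min_width=10, slack=2)
Line 16: ['to'] (min_width=2, slack=10)
Total lines: 16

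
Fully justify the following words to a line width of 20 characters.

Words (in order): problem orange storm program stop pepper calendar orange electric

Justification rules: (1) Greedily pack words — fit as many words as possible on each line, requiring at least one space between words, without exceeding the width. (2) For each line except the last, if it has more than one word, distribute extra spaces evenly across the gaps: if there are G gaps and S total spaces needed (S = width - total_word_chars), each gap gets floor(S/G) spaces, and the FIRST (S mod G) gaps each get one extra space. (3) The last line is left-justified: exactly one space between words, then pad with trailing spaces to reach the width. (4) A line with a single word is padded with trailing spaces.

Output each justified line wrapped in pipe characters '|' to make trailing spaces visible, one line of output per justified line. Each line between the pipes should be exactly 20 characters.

Line 1: ['problem', 'orange', 'storm'] (min_width=20, slack=0)
Line 2: ['program', 'stop', 'pepper'] (min_width=19, slack=1)
Line 3: ['calendar', 'orange'] (min_width=15, slack=5)
Line 4: ['electric'] (min_width=8, slack=12)

Answer: |problem orange storm|
|program  stop pepper|
|calendar      orange|
|electric            |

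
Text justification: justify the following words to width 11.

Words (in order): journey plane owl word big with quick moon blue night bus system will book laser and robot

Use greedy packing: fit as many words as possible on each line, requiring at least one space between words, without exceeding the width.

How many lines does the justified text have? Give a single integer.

Answer: 9

Derivation:
Line 1: ['journey'] (min_width=7, slack=4)
Line 2: ['plane', 'owl'] (min_width=9, slack=2)
Line 3: ['word', 'big'] (min_width=8, slack=3)
Line 4: ['with', 'quick'] (min_width=10, slack=1)
Line 5: ['moon', 'blue'] (min_width=9, slack=2)
Line 6: ['night', 'bus'] (min_width=9, slack=2)
Line 7: ['system', 'will'] (min_width=11, slack=0)
Line 8: ['book', 'laser'] (min_width=10, slack=1)
Line 9: ['and', 'robot'] (min_width=9, slack=2)
Total lines: 9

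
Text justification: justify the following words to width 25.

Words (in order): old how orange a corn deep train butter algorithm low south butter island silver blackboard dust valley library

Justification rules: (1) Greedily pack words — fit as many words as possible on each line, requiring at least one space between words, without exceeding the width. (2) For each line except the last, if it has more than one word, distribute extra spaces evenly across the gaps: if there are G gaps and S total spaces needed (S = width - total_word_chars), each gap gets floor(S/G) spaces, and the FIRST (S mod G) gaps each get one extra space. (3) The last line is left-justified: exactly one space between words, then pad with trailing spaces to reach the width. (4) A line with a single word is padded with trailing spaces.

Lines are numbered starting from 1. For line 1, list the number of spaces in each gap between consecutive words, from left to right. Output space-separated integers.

Line 1: ['old', 'how', 'orange', 'a', 'corn'] (min_width=21, slack=4)
Line 2: ['deep', 'train', 'butter'] (min_width=17, slack=8)
Line 3: ['algorithm', 'low', 'south'] (min_width=19, slack=6)
Line 4: ['butter', 'island', 'silver'] (min_width=20, slack=5)
Line 5: ['blackboard', 'dust', 'valley'] (min_width=22, slack=3)
Line 6: ['library'] (min_width=7, slack=18)

Answer: 2 2 2 2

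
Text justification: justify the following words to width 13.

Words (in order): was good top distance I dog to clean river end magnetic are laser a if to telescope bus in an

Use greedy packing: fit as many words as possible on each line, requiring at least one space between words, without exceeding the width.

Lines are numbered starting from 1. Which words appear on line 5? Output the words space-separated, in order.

Answer: magnetic are

Derivation:
Line 1: ['was', 'good', 'top'] (min_width=12, slack=1)
Line 2: ['distance', 'I'] (min_width=10, slack=3)
Line 3: ['dog', 'to', 'clean'] (min_width=12, slack=1)
Line 4: ['river', 'end'] (min_width=9, slack=4)
Line 5: ['magnetic', 'are'] (min_width=12, slack=1)
Line 6: ['laser', 'a', 'if', 'to'] (min_width=13, slack=0)
Line 7: ['telescope', 'bus'] (min_width=13, slack=0)
Line 8: ['in', 'an'] (min_width=5, slack=8)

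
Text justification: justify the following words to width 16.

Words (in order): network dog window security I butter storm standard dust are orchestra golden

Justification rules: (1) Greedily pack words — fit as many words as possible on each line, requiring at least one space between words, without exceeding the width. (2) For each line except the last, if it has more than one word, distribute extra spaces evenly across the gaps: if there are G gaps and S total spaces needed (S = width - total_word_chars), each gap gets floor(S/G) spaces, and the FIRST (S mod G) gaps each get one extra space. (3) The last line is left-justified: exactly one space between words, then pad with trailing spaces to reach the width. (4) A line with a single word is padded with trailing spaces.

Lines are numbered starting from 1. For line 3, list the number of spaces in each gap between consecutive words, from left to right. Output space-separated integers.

Line 1: ['network', 'dog'] (min_width=11, slack=5)
Line 2: ['window', 'security'] (min_width=15, slack=1)
Line 3: ['I', 'butter', 'storm'] (min_width=14, slack=2)
Line 4: ['standard', 'dust'] (min_width=13, slack=3)
Line 5: ['are', 'orchestra'] (min_width=13, slack=3)
Line 6: ['golden'] (min_width=6, slack=10)

Answer: 2 2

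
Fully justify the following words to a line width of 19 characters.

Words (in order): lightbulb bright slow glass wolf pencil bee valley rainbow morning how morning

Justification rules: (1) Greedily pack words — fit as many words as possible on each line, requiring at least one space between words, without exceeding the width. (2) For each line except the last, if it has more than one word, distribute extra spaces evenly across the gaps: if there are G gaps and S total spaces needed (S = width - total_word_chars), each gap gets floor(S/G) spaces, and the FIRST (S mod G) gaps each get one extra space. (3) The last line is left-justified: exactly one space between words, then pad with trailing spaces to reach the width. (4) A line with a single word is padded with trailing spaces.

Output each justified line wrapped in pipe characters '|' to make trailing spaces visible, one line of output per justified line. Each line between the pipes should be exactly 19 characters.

Answer: |lightbulb    bright|
|slow   glass   wolf|
|pencil  bee  valley|
|rainbow morning how|
|morning            |

Derivation:
Line 1: ['lightbulb', 'bright'] (min_width=16, slack=3)
Line 2: ['slow', 'glass', 'wolf'] (min_width=15, slack=4)
Line 3: ['pencil', 'bee', 'valley'] (min_width=17, slack=2)
Line 4: ['rainbow', 'morning', 'how'] (min_width=19, slack=0)
Line 5: ['morning'] (min_width=7, slack=12)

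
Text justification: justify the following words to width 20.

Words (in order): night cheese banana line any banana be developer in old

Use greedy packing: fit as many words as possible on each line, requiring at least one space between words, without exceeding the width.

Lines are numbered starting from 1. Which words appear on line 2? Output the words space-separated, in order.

Answer: line any banana be

Derivation:
Line 1: ['night', 'cheese', 'banana'] (min_width=19, slack=1)
Line 2: ['line', 'any', 'banana', 'be'] (min_width=18, slack=2)
Line 3: ['developer', 'in', 'old'] (min_width=16, slack=4)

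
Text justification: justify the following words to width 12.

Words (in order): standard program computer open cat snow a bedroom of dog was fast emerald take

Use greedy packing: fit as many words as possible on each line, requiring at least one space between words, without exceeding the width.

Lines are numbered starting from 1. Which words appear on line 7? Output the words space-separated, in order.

Answer: dog was fast

Derivation:
Line 1: ['standard'] (min_width=8, slack=4)
Line 2: ['program'] (min_width=7, slack=5)
Line 3: ['computer'] (min_width=8, slack=4)
Line 4: ['open', 'cat'] (min_width=8, slack=4)
Line 5: ['snow', 'a'] (min_width=6, slack=6)
Line 6: ['bedroom', 'of'] (min_width=10, slack=2)
Line 7: ['dog', 'was', 'fast'] (min_width=12, slack=0)
Line 8: ['emerald', 'take'] (min_width=12, slack=0)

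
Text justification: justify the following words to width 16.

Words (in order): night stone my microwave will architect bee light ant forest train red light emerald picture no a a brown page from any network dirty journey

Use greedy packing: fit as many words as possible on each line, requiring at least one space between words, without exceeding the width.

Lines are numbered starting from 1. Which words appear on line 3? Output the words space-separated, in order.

Line 1: ['night', 'stone', 'my'] (min_width=14, slack=2)
Line 2: ['microwave', 'will'] (min_width=14, slack=2)
Line 3: ['architect', 'bee'] (min_width=13, slack=3)
Line 4: ['light', 'ant', 'forest'] (min_width=16, slack=0)
Line 5: ['train', 'red', 'light'] (min_width=15, slack=1)
Line 6: ['emerald', 'picture'] (min_width=15, slack=1)
Line 7: ['no', 'a', 'a', 'brown'] (min_width=12, slack=4)
Line 8: ['page', 'from', 'any'] (min_width=13, slack=3)
Line 9: ['network', 'dirty'] (min_width=13, slack=3)
Line 10: ['journey'] (min_width=7, slack=9)

Answer: architect bee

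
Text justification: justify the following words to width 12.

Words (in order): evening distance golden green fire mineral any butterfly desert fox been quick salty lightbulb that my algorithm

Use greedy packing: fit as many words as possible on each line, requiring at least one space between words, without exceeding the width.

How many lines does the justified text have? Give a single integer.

Answer: 12

Derivation:
Line 1: ['evening'] (min_width=7, slack=5)
Line 2: ['distance'] (min_width=8, slack=4)
Line 3: ['golden', 'green'] (min_width=12, slack=0)
Line 4: ['fire', 'mineral'] (min_width=12, slack=0)
Line 5: ['any'] (min_width=3, slack=9)
Line 6: ['butterfly'] (min_width=9, slack=3)
Line 7: ['desert', 'fox'] (min_width=10, slack=2)
Line 8: ['been', 'quick'] (min_width=10, slack=2)
Line 9: ['salty'] (min_width=5, slack=7)
Line 10: ['lightbulb'] (min_width=9, slack=3)
Line 11: ['that', 'my'] (min_width=7, slack=5)
Line 12: ['algorithm'] (min_width=9, slack=3)
Total lines: 12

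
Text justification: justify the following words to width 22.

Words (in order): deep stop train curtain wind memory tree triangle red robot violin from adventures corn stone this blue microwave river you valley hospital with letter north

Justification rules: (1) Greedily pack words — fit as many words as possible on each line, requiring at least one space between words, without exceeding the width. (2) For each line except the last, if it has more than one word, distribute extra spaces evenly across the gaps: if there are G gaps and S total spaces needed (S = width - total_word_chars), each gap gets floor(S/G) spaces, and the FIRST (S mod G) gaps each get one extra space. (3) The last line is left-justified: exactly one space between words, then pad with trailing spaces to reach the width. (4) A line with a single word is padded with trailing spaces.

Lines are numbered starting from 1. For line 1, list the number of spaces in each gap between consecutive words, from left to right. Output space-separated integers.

Answer: 5 4

Derivation:
Line 1: ['deep', 'stop', 'train'] (min_width=15, slack=7)
Line 2: ['curtain', 'wind', 'memory'] (min_width=19, slack=3)
Line 3: ['tree', 'triangle', 'red'] (min_width=17, slack=5)
Line 4: ['robot', 'violin', 'from'] (min_width=17, slack=5)
Line 5: ['adventures', 'corn', 'stone'] (min_width=21, slack=1)
Line 6: ['this', 'blue', 'microwave'] (min_width=19, slack=3)
Line 7: ['river', 'you', 'valley'] (min_width=16, slack=6)
Line 8: ['hospital', 'with', 'letter'] (min_width=20, slack=2)
Line 9: ['north'] (min_width=5, slack=17)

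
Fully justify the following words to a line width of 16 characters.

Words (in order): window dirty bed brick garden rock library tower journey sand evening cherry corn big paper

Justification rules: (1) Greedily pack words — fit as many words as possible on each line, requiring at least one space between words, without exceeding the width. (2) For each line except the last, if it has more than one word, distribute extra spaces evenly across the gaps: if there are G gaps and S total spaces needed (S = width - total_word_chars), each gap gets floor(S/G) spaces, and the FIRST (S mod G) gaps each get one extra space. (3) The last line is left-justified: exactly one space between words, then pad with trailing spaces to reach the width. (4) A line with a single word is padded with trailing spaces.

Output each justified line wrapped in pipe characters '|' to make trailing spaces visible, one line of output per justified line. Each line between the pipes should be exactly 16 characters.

Answer: |window dirty bed|
|brick     garden|
|rock     library|
|tower    journey|
|sand     evening|
|cherry  corn big|
|paper           |

Derivation:
Line 1: ['window', 'dirty', 'bed'] (min_width=16, slack=0)
Line 2: ['brick', 'garden'] (min_width=12, slack=4)
Line 3: ['rock', 'library'] (min_width=12, slack=4)
Line 4: ['tower', 'journey'] (min_width=13, slack=3)
Line 5: ['sand', 'evening'] (min_width=12, slack=4)
Line 6: ['cherry', 'corn', 'big'] (min_width=15, slack=1)
Line 7: ['paper'] (min_width=5, slack=11)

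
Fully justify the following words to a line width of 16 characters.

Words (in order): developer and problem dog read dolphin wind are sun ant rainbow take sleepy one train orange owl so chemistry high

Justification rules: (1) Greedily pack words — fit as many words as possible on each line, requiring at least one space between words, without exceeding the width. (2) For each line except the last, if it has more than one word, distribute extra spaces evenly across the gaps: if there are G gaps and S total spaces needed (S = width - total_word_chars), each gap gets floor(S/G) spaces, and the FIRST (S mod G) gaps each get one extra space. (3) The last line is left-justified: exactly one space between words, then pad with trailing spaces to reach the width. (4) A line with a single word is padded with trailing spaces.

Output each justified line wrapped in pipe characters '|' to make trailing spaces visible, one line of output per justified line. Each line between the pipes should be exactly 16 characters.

Answer: |developer    and|
|problem dog read|
|dolphin wind are|
|sun  ant rainbow|
|take  sleepy one|
|train orange owl|
|so     chemistry|
|high            |

Derivation:
Line 1: ['developer', 'and'] (min_width=13, slack=3)
Line 2: ['problem', 'dog', 'read'] (min_width=16, slack=0)
Line 3: ['dolphin', 'wind', 'are'] (min_width=16, slack=0)
Line 4: ['sun', 'ant', 'rainbow'] (min_width=15, slack=1)
Line 5: ['take', 'sleepy', 'one'] (min_width=15, slack=1)
Line 6: ['train', 'orange', 'owl'] (min_width=16, slack=0)
Line 7: ['so', 'chemistry'] (min_width=12, slack=4)
Line 8: ['high'] (min_width=4, slack=12)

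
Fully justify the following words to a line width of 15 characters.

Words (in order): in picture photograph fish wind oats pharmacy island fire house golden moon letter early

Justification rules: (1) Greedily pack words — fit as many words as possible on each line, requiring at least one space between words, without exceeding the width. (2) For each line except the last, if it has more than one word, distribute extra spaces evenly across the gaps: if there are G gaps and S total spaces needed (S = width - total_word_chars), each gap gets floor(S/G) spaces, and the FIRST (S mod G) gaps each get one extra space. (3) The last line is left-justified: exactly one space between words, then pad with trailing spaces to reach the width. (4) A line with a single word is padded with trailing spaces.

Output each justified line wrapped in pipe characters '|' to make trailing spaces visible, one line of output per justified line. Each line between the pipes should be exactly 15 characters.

Answer: |in      picture|
|photograph fish|
|wind       oats|
|pharmacy island|
|fire      house|
|golden     moon|
|letter early   |

Derivation:
Line 1: ['in', 'picture'] (min_width=10, slack=5)
Line 2: ['photograph', 'fish'] (min_width=15, slack=0)
Line 3: ['wind', 'oats'] (min_width=9, slack=6)
Line 4: ['pharmacy', 'island'] (min_width=15, slack=0)
Line 5: ['fire', 'house'] (min_width=10, slack=5)
Line 6: ['golden', 'moon'] (min_width=11, slack=4)
Line 7: ['letter', 'early'] (min_width=12, slack=3)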